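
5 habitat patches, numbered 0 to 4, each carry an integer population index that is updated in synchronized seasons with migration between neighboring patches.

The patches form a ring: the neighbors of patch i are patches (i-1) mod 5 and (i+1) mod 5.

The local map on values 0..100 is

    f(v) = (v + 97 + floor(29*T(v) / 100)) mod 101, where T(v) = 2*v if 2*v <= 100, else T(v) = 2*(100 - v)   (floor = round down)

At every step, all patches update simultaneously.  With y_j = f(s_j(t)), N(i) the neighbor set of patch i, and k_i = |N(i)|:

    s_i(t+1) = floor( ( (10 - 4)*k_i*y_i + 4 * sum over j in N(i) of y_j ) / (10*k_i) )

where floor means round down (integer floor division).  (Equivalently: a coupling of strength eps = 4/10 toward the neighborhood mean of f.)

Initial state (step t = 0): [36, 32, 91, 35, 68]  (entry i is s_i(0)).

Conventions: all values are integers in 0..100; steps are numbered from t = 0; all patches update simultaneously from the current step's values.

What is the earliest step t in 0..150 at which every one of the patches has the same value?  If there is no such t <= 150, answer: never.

Simulating step by step:
t=0: [36, 32, 91, 35, 68]  (not all equal)
t=1: [56, 56, 74, 65, 69]  (not all equal)
t=2: [78, 78, 82, 82, 80]  (not all equal)
t=3: [86, 86, 87, 87, 87]  (not all equal)
t=4: [90, 90, 90, 90, 90]  (all equal)

Answer: 4
Key observation: Synchronization is absorbing here: once all patches are equal they stay equal, and step 4 is the first all-equal step.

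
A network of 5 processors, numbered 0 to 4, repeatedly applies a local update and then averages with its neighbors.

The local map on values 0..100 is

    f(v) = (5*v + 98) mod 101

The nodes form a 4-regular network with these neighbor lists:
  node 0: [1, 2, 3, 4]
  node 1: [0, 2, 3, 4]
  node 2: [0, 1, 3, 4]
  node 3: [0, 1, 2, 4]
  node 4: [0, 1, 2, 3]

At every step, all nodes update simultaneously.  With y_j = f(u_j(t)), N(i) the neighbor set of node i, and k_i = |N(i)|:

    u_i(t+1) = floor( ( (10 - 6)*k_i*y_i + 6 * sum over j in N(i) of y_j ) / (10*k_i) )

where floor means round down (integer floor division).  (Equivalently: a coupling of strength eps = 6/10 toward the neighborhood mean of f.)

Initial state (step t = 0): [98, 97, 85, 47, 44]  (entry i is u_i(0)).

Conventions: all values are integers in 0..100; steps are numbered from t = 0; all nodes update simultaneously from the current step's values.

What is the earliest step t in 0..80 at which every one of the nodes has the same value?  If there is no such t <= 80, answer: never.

Answer: 33
Key observation: Synchronization is absorbing here: once all nodes are equal they stay equal, and step 33 is the first all-equal step.

Derivation:
t=0: [98, 97, 85, 47, 44]  (not all equal)
t=1: [54, 53, 38, 41, 37]  (not all equal)
t=2: [60, 58, 65, 43, 64]  (not all equal)
t=3: [57, 54, 38, 35, 36]  (not all equal)
t=4: [76, 72, 78, 74, 75]  (not all equal)
t=5: [70, 65, 72, 67, 69]  (not all equal)
t=6: [38, 32, 41, 35, 37]  (not all equal)
t=7: [65, 58, 44, 61, 64]  (not all equal)
t=8: [39, 56, 38, 59, 38]  (not all equal)
t=9: [86, 82, 85, 86, 85]  (not all equal)
t=10: [18, 13, 17, 18, 17]  (not all equal)
t=11: [81, 75, 80, 81, 80]  (not all equal)
t=12: [93, 85, 91, 93, 91]  (not all equal)
t=13: [49, 39, 46, 49, 46]  (not all equal)
t=14: [43, 55, 39, 43, 39]  (not all equal)
t=15: [43, 58, 63, 43, 63]  (not all equal)
t=16: [20, 39, 20, 20, 20]  (not all equal)
t=17: [96, 94, 96, 96, 96]  (not all equal)
t=18: [71, 69, 71, 71, 71]  (not all equal)
t=19: [47, 45, 47, 47, 47]  (not all equal)
t=20: [28, 26, 28, 28, 28]  (not all equal)
t=21: [34, 32, 34, 34, 34]  (not all equal)
t=22: [64, 62, 64, 64, 64]  (not all equal)
t=23: [12, 10, 12, 12, 12]  (not all equal)
t=24: [55, 53, 55, 55, 55]  (not all equal)
t=25: [68, 66, 68, 68, 68]  (not all equal)
t=26: [32, 30, 32, 32, 32]  (not all equal)
t=27: [54, 52, 54, 54, 54]  (not all equal)
t=28: [63, 61, 63, 63, 63]  (not all equal)
t=29: [22, 45, 22, 22, 22]  (not all equal)
t=30: [8, 11, 8, 8, 8]  (not all equal)
t=31: [39, 43, 39, 39, 39]  (not all equal)
t=32: [78, 58, 78, 78, 78]  (not all equal)
t=33: [84, 84, 84, 84, 84]  (all equal)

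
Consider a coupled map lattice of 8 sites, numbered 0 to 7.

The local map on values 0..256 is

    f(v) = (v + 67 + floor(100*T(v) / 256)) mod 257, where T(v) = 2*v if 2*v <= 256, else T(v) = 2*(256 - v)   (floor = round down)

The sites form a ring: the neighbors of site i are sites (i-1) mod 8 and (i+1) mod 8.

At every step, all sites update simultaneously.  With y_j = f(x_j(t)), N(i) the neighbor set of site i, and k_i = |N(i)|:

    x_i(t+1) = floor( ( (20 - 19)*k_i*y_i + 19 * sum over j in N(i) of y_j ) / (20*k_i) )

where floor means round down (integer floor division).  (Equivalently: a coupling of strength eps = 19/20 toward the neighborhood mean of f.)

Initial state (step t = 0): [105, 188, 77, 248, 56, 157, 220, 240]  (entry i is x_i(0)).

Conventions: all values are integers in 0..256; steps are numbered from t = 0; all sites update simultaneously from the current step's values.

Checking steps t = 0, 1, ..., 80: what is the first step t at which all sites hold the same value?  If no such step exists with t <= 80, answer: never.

Answer: never
Key observation: The state at step 10 reappears at step 12 — the system is in a cycle of period 2 from step 10 on.  No step 0..12 is synchronized, and the cycle repeats forever, so no step up to 80 (or ever) has all sites equal.

Derivation:
t=0: [105, 188, 77, 248, 56, 157, 220, 240]  (not all equal)
t=1: [66, 220, 64, 178, 59, 108, 53, 151]  (not all equal)
t=2: [57, 176, 59, 170, 32, 158, 29, 166]  (not all equal)
t=3: [53, 163, 53, 142, 49, 117, 48, 138]  (not all equal)
t=4: [48, 155, 48, 151, 35, 146, 35, 150]  (not all equal)
t=5: [47, 146, 48, 135, 46, 124, 45, 135]  (not all equal)
t=6: [45, 145, 45, 144, 40, 141, 40, 143]  (not all equal)
t=7: [46, 141, 46, 137, 45, 133, 45, 137]  (not all equal)
t=8: [44, 142, 44, 142, 44, 141, 44, 142]  (not all equal)
t=9: [46, 139, 46, 139, 45, 139, 45, 139]  (not all equal)
t=10: [45, 142, 45, 142, 45, 141, 45, 142]  (not all equal)
t=11: [46, 141, 46, 141, 45, 141, 45, 141]  (not all equal)
t=12: [45, 142, 45, 142, 45, 141, 45, 142]  (not all equal)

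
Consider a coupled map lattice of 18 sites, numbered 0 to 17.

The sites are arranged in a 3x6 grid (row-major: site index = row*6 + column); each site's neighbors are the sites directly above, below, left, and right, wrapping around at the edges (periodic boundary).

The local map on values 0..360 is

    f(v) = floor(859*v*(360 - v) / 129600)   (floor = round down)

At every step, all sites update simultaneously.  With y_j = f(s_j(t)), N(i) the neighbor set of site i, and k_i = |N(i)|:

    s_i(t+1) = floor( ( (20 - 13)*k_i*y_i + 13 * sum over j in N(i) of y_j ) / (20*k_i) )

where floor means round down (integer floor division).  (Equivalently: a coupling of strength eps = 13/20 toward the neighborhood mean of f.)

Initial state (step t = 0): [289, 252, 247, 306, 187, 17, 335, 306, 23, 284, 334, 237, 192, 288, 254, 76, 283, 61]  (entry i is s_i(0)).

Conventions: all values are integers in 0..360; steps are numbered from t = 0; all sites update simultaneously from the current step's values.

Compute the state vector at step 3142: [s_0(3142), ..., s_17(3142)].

Simulating step by step:
t=0: [289, 252, 247, 306, 187, 17, 335, 306, 23, 284, 334, 237, 192, 288, 254, 76, 283, 61]
t=1: [126, 154, 148, 149, 131, 121, 125, 106, 117, 108, 132, 111, 147, 158, 145, 143, 137, 137]
t=2: [198, 202, 204, 201, 199, 193, 191, 192, 191, 193, 193, 191, 202, 204, 203, 201, 201, 197]
t=3: [212, 211, 210, 211, 212, 212, 212, 212, 212, 212, 212, 212, 211, 210, 211, 211, 211, 212]
t=4: [207, 207, 207, 207, 207, 207, 207, 207, 207, 207, 207, 207, 207, 207, 207, 207, 207, 207]
t=5: [209, 209, 209, 209, 209, 209, 209, 209, 209, 209, 209, 209, 209, 209, 209, 209, 209, 209]
t=6: [209, 209, 209, 209, 209, 209, 209, 209, 209, 209, 209, 209, 209, 209, 209, 209, 209, 209]

Answer: [209, 209, 209, 209, 209, 209, 209, 209, 209, 209, 209, 209, 209, 209, 209, 209, 209, 209]
Key observation: The state at step 5, [209, 209, 209, 209, 209, 209, 209, 209, 209, 209, 209, 209, 209, 209, 209, 209, 209, 209], reappears at step 6: the system is in a cycle of period 1 from step 5 on.  Therefore the state at step 3142 equals the state at step 5 + ((3142 - 5) mod 1) = 5, which is [209, 209, 209, 209, 209, 209, 209, 209, 209, 209, 209, 209, 209, 209, 209, 209, 209, 209].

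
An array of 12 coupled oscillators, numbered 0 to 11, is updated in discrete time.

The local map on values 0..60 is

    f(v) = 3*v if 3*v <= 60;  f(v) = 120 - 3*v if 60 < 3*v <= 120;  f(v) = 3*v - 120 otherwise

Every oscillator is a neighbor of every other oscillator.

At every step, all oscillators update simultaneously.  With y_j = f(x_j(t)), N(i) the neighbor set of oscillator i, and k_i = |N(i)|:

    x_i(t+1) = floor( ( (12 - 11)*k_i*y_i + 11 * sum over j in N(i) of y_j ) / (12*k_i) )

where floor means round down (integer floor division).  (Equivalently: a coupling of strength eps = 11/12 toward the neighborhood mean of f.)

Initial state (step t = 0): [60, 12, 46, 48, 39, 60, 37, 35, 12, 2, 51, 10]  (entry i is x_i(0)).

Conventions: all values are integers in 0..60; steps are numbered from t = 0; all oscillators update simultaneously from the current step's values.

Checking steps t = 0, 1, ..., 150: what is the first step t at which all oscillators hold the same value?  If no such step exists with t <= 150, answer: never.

Answer: 1
Key observation: Synchronization is absorbing here: once all oscillators are equal they stay equal, and step 1 is the first all-equal step.

Derivation:
t=0: [60, 12, 46, 48, 39, 60, 37, 35, 12, 2, 51, 10]  (not all equal)
t=1: [27, 27, 27, 27, 27, 27, 27, 27, 27, 27, 27, 27]  (all equal)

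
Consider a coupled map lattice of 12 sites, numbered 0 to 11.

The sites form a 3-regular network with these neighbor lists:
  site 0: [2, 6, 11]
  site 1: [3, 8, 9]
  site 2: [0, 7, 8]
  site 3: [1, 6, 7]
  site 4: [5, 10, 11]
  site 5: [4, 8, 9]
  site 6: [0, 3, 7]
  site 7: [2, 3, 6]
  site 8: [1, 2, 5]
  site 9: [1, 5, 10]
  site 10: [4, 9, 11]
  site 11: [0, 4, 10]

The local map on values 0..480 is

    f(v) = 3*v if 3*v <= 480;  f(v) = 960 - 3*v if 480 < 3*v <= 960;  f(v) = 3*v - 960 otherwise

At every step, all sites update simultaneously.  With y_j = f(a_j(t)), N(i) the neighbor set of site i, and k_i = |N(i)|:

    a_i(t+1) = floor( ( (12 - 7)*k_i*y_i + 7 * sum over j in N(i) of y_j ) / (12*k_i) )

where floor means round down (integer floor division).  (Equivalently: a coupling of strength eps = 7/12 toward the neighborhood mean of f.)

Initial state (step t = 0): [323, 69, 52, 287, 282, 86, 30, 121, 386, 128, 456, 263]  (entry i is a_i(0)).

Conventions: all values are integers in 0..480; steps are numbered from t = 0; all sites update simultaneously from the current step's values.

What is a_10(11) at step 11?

Answer: a_10(11) = 216

Derivation:
t=0: [323, 69, 52, 287, 282, 86, 30, 121, 386, 128, 456, 263]
t=1: [84, 218, 175, 169, 210, 242, 129, 218, 203, 329, 300, 174]
t=2: [350, 289, 358, 383, 279, 235, 357, 375, 335, 127, 179, 307]
t=3: [88, 158, 105, 150, 190, 213, 132, 149, 108, 308, 281, 139]
t=4: [329, 355, 332, 443, 328, 279, 390, 412, 350, 192, 212, 323]
t=5: [60, 207, 91, 268, 98, 148, 218, 234, 88, 267, 216, 76]
t=6: [231, 253, 250, 240, 313, 324, 243, 250, 315, 279, 262, 247]
t=7: [239, 157, 183, 224, 87, 35, 235, 219, 88, 126, 143, 181]
t=8: [311, 377, 328, 320, 293, 219, 268, 311, 301, 352, 384, 355]
t=9: [66, 101, 31, 68, 150, 171, 75, 46, 120, 169, 134, 102]
t=10: [203, 324, 174, 214, 412, 431, 198, 159, 313, 412, 402, 331]
t=11: [309, 124, 347, 298, 234, 250, 375, 416, 161, 229, 216, 183]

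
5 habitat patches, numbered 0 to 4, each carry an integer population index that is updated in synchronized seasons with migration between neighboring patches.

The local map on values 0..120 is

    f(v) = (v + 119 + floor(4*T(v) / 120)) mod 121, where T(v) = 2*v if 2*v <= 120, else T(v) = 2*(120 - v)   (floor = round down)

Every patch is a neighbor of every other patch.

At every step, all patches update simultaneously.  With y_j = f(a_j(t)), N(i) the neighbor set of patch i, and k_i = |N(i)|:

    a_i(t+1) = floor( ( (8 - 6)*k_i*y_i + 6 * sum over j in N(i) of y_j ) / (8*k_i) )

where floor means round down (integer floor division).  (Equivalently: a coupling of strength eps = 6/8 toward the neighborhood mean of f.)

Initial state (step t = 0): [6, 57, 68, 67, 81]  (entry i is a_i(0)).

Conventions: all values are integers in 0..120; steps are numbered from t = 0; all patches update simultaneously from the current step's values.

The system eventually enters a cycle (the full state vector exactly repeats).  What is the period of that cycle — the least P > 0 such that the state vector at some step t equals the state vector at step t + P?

Answer: 1
Key observation: The state at step 21, [76, 76, 76, 76, 76], reappears at step 22 — and no state repeats earlier — so the cycle the system enters has period 1.

Derivation:
t=0: [6, 57, 68, 67, 81]
t=1: [52, 56, 56, 56, 57]
t=2: [56, 56, 56, 56, 56]
t=3: [57, 57, 57, 57, 57]
t=4: [58, 58, 58, 58, 58]
t=5: [59, 59, 59, 59, 59]
t=6: [60, 60, 60, 60, 60]
t=7: [62, 62, 62, 62, 62]
t=8: [63, 63, 63, 63, 63]
t=9: [64, 64, 64, 64, 64]
t=10: [65, 65, 65, 65, 65]
t=11: [66, 66, 66, 66, 66]
t=12: [67, 67, 67, 67, 67]
t=13: [68, 68, 68, 68, 68]
t=14: [69, 69, 69, 69, 69]
t=15: [70, 70, 70, 70, 70]
t=16: [71, 71, 71, 71, 71]
t=17: [72, 72, 72, 72, 72]
t=18: [73, 73, 73, 73, 73]
t=19: [74, 74, 74, 74, 74]
t=20: [75, 75, 75, 75, 75]
t=21: [76, 76, 76, 76, 76]
t=22: [76, 76, 76, 76, 76]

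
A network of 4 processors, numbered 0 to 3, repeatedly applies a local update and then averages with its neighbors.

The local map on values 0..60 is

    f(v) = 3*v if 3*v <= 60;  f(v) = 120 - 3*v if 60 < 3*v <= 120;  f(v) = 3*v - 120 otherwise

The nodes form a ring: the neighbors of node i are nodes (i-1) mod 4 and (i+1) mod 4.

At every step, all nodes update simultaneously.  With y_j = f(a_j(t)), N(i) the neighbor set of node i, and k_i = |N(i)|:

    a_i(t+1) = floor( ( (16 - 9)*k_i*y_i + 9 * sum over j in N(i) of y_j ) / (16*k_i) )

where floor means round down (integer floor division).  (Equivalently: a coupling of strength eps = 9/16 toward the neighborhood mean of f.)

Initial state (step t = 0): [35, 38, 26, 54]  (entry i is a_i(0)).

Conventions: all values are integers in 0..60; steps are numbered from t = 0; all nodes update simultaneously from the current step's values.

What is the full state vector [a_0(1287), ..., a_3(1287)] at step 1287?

Answer: [55, 54, 54, 54]
Key observation: The state at step 15, [55, 54, 54, 54], reappears at step 19: the system is in a cycle of period 4 from step 15 on.  Therefore the state at step 1287 equals the state at step 15 + ((1287 - 15) mod 4) = 15, which is [55, 54, 54, 54].

Derivation:
t=0: [35, 38, 26, 54]
t=1: [20, 18, 31, 34]
t=2: [46, 48, 32, 32]
t=3: [21, 22, 24, 22]
t=4: [55, 53, 51, 53]
t=5: [41, 39, 36, 39]
t=6: [3, 5, 6, 5]
t=7: [12, 14, 16, 14]
t=8: [39, 42, 44, 42]
t=9: [4, 6, 8, 6]
t=10: [15, 18, 20, 18]
t=11: [50, 53, 56, 53]
t=12: [35, 39, 42, 39]
t=13: [8, 7, 4, 7]
t=14: [22, 19, 17, 19]
t=15: [55, 54, 54, 54]
t=16: [43, 42, 42, 42]
t=17: [7, 6, 6, 6]
t=18: [19, 18, 18, 18]
t=19: [55, 54, 54, 54]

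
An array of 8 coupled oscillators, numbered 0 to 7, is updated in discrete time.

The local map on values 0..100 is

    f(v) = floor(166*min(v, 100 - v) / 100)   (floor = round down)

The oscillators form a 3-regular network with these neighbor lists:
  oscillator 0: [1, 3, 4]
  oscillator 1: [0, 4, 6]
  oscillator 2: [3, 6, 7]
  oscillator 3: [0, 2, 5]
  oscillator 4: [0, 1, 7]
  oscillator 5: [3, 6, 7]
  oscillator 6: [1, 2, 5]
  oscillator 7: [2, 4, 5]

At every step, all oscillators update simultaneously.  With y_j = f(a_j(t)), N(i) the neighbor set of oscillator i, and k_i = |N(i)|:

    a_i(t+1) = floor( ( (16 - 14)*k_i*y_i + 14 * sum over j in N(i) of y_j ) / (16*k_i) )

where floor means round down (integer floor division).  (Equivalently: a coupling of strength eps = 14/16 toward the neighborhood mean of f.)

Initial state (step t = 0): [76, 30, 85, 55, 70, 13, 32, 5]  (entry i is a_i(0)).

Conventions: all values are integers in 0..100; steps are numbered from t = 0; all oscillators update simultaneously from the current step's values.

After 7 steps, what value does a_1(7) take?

Simulating step by step:
t=0: [76, 30, 85, 55, 70, 13, 32, 5]
t=1: [55, 47, 42, 33, 34, 42, 34, 28]
t=2: [64, 64, 54, 68, 64, 54, 70, 62]
t=3: [57, 56, 57, 68, 60, 57, 67, 69]
t=4: [64, 64, 54, 68, 65, 54, 69, 67]
t=5: [56, 56, 55, 68, 57, 55, 67, 68]
t=6: [66, 66, 55, 71, 66, 55, 71, 70]
t=7: [53, 53, 51, 65, 53, 51, 65, 65]

Answer: a_1(7) = 53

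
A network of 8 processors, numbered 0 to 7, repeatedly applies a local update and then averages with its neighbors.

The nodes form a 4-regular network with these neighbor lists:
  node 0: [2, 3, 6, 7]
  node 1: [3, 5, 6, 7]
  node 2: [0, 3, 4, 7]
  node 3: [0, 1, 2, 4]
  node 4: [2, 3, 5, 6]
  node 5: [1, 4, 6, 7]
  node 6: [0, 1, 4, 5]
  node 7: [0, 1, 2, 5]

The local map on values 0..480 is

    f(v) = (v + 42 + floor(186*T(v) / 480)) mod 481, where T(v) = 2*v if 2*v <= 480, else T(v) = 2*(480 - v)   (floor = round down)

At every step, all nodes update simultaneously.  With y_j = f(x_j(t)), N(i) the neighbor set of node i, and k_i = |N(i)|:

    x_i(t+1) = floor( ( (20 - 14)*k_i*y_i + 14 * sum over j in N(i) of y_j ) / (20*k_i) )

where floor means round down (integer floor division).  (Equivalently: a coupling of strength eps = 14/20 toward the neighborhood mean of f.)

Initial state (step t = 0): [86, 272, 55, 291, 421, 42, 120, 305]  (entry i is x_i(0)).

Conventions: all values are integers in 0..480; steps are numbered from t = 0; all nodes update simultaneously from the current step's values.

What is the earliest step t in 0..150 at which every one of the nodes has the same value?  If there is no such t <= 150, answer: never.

Answer: 7
Key observation: Synchronization is absorbing here: once all nodes are equal they stay equal, and step 7 is the first all-equal step.

Derivation:
t=0: [86, 272, 55, 291, 421, 42, 120, 305]  (not all equal)
t=1: [211, 291, 164, 289, 181, 167, 218, 162]  (not all equal)
t=2: [399, 419, 377, 422, 385, 381, 407, 372]  (not all equal)
t=3: [21, 22, 19, 22, 20, 20, 22, 19]  (not all equal)
t=4: [78, 79, 77, 78, 78, 78, 79, 77]  (not all equal)
t=5: [179, 180, 179, 180, 180, 180, 180, 179]  (not all equal)
t=6: [359, 360, 359, 360, 360, 360, 360, 359]  (not all equal)
t=7: [13, 13, 13, 13, 13, 13, 13, 13]  (all equal)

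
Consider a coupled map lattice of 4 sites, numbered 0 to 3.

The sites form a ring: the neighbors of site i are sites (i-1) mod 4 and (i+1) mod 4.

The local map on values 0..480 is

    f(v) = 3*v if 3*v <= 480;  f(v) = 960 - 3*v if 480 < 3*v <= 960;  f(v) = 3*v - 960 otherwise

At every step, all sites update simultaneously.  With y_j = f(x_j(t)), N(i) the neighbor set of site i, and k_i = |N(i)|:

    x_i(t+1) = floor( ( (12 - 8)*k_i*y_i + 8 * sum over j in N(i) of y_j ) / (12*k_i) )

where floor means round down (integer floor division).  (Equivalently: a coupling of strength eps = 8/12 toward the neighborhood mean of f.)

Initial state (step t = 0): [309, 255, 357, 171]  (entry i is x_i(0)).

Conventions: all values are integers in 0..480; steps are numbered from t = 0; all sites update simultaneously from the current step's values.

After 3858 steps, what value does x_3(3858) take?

Simulating step by step:
t=0: [309, 255, 357, 171]
t=1: [225, 113, 251, 197]
t=2: [331, 277, 305, 287]
t=3: [87, 69, 91, 59]
t=4: [215, 247, 219, 237]
t=5: [261, 279, 257, 289]
t=6: [131, 163, 135, 153]
t=7: [441, 423, 445, 419]
t=8: [323, 349, 327, 345]
t=9: [57, 39, 61, 35]
t=10: [131, 157, 135, 153]
t=11: [441, 423, 445, 419]

Answer: x_3(3858) = 153
Key observation: The state at step 7, [441, 423, 445, 419], reappears at step 11: the system is in a cycle of period 4 from step 7 on.  Therefore the state at step 3858 equals the state at step 7 + ((3858 - 7) mod 4) = 10, which is [131, 157, 135, 153].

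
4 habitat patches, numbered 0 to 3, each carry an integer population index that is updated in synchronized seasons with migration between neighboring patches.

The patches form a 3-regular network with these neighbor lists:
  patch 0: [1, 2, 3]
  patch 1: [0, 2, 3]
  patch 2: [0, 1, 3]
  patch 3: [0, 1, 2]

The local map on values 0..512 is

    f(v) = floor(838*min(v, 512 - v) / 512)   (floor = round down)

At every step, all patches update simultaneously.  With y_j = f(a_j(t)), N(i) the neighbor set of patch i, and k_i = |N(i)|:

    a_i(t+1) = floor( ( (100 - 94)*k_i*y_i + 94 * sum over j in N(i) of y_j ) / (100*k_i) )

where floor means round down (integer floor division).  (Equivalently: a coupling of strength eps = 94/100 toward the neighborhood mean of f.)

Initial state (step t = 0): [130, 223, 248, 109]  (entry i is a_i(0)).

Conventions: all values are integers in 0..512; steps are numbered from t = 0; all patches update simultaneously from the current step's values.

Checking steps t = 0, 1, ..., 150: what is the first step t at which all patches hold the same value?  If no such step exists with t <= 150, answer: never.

Answer: 6
Key observation: Synchronization is absorbing here: once all patches are equal they stay equal, and step 6 is the first all-equal step.

Derivation:
t=0: [130, 223, 248, 109]  (not all equal)
t=1: [309, 270, 260, 318]  (not all equal)
t=2: [372, 356, 352, 376]  (not all equal)
t=3: [244, 238, 236, 246]  (not all equal)
t=4: [392, 395, 396, 391]  (not all equal)
t=5: [192, 194, 194, 192]  (not all equal)
t=6: [315, 315, 315, 315]  (all equal)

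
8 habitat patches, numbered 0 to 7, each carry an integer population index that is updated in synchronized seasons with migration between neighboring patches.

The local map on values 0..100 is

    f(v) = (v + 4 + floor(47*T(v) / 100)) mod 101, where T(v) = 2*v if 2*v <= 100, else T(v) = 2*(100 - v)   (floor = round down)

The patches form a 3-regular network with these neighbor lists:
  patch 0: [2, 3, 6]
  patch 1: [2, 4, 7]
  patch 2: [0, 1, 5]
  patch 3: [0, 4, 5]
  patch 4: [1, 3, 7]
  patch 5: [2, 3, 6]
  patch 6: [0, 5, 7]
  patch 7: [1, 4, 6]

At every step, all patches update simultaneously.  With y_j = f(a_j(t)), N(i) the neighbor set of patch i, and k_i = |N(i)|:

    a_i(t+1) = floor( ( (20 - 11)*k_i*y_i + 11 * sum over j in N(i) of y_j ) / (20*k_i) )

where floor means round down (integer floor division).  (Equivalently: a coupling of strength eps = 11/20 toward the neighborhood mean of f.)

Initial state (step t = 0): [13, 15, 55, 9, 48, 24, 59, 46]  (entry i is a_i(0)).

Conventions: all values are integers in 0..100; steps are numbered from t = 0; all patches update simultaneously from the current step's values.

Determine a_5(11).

Answer: a_5(11) = 22

Derivation:
t=0: [13, 15, 55, 9, 48, 24, 59, 46]
t=1: [16, 49, 20, 41, 70, 26, 31, 65]
t=2: [50, 52, 53, 53, 33, 58, 45, 30]
t=3: [16, 23, 0, 12, 41, 16, 52, 57]
t=4: [21, 37, 23, 40, 51, 21, 12, 24]
t=5: [48, 51, 51, 52, 37, 48, 37, 41]
t=6: [57, 28, 35, 49, 48, 57, 84, 64]
t=7: [31, 56, 42, 62, 72, 31, 0, 28]
t=8: [45, 26, 61, 23, 11, 45, 35, 27]
t=9: [62, 39, 43, 59, 40, 62, 75, 52]
t=10: [16, 66, 53, 14, 50, 16, 0, 29]
t=11: [22, 11, 12, 26, 16, 22, 25, 27]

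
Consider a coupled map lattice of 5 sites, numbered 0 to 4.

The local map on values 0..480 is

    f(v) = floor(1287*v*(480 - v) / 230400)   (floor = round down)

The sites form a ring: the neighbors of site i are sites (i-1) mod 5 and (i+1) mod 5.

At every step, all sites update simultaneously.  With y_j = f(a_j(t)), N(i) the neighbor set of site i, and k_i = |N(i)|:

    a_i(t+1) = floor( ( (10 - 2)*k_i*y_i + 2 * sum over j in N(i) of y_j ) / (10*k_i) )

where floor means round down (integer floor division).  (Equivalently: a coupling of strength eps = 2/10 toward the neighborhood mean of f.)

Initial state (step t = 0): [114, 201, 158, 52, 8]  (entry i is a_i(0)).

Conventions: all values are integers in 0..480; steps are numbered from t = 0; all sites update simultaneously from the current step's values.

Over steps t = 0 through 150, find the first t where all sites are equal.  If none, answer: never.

Answer: never
Key observation: The state at step 7 reappears at step 9 — the system is in a cycle of period 2 from step 7 on.  No step 0..9 is synchronized, and the cycle repeats forever, so no step up to 150 (or ever) has all sites equal.

Derivation:
t=0: [114, 201, 158, 52, 8]  (not all equal)
t=1: [219, 302, 270, 129, 52]  (not all equal)
t=2: [297, 303, 308, 245, 156]  (not all equal)
t=3: [300, 299, 298, 314, 288]  (not all equal)
t=4: [301, 301, 300, 293, 305]  (not all equal)
t=5: [299, 300, 301, 304, 299]  (not all equal)
t=6: [301, 301, 299, 298, 301]  (not all equal)
t=7: [300, 300, 301, 301, 300]  (not all equal)
t=8: [301, 300, 300, 300, 300]  (not all equal)
t=9: [300, 300, 301, 301, 300]  (not all equal)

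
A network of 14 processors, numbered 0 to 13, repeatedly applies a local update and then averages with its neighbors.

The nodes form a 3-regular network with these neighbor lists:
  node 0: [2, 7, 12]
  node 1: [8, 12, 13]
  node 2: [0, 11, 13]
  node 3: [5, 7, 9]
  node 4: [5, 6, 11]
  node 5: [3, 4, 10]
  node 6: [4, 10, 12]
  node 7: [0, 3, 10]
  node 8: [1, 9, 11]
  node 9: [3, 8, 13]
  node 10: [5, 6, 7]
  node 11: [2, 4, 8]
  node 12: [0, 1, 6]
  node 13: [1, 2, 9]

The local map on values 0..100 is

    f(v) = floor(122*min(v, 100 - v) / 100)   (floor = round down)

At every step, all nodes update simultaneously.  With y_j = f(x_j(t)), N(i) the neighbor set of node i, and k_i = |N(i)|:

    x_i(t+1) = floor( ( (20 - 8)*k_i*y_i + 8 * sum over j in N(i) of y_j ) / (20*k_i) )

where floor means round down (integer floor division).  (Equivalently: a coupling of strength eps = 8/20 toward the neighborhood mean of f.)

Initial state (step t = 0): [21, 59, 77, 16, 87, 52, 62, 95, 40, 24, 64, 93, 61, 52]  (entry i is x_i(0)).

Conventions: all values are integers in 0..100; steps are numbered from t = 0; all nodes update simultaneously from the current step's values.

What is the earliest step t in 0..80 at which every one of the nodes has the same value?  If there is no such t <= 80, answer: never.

Answer: never
Key observation: The state at step 6 reappears at step 8 — the system is in a cycle of period 2 from step 6 on.  No step 0..8 is synchronized, and the cycle repeats forever, so no step up to 80 (or ever) has all nodes equal.

Derivation:
t=0: [21, 59, 77, 16, 87, 52, 62, 95, 40, 24, 64, 93, 61, 52]  (not all equal)
t=1: [25, 50, 28, 23, 23, 45, 41, 15, 40, 34, 40, 16, 44, 49]  (not all equal)
t=2: [32, 57, 34, 31, 33, 46, 47, 24, 44, 42, 45, 26, 50, 53]  (not all equal)
t=3: [40, 54, 41, 40, 43, 51, 54, 34, 49, 50, 51, 36, 56, 53]  (not all equal)
t=4: [48, 56, 49, 50, 52, 56, 55, 45, 56, 58, 56, 47, 53, 56]  (not all equal)
t=5: [57, 53, 57, 57, 56, 54, 54, 55, 53, 52, 53, 56, 56, 53]  (not all equal)
t=6: [52, 56, 52, 53, 53, 55, 55, 53, 56, 56, 56, 53, 53, 56]  (not all equal)
t=7: [57, 53, 57, 56, 56, 54, 54, 56, 53, 53, 53, 56, 56, 53]  (not all equal)
t=8: [52, 56, 52, 53, 53, 55, 55, 53, 56, 56, 56, 53, 53, 56]  (not all equal)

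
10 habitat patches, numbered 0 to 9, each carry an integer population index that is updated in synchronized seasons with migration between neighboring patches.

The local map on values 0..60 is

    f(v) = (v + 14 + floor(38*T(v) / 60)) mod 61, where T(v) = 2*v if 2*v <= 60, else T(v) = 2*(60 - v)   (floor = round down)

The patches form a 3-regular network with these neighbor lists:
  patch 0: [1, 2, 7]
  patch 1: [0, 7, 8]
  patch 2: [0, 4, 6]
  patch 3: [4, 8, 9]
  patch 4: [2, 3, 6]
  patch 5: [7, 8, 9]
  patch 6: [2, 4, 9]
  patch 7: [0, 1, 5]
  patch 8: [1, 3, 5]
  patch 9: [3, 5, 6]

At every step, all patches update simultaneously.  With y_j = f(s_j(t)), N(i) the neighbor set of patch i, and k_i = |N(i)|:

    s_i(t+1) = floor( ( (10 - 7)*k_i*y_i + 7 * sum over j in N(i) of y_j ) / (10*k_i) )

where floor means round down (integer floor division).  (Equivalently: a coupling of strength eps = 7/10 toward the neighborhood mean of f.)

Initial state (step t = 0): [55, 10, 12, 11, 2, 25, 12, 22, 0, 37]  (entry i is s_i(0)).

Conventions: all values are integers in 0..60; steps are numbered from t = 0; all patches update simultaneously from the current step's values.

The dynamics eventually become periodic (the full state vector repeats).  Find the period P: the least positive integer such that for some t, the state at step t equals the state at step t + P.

Answer: 14
Key observation: The state at step 18, [41, 39, 25, 15, 17, 20, 17, 39, 20, 15], reappears at step 32 — and no state repeats earlier — so the cycle the system enters has period 14.

Derivation:
t=0: [55, 10, 12, 11, 2, 25, 12, 22, 0, 37]
t=1: [22, 17, 29, 23, 33, 10, 30, 14, 23, 26]
t=2: [27, 27, 15, 9, 16, 25, 17, 34, 23, 17]
t=3: [23, 13, 41, 35, 46, 20, 50, 14, 14, 37]
t=4: [26, 35, 13, 24, 16, 43, 16, 38, 41, 27]
t=5: [21, 16, 38, 21, 38, 16, 39, 16, 15, 21]
t=6: [27, 37, 13, 15, 13, 37, 13, 38, 37, 15]
t=7: [22, 17, 36, 40, 44, 25, 44, 17, 25, 40]
t=8: [29, 30, 14, 15, 17, 21, 17, 30, 21, 15]
t=9: [25, 15, 41, 37, 49, 16, 49, 15, 16, 37]
t=10: [29, 39, 14, 25, 16, 42, 16, 39, 42, 25]
t=11: [24, 17, 41, 20, 39, 15, 39, 17, 15, 20]
t=12: [30, 40, 15, 46, 27, 51, 27, 40, 51, 46]
t=13: [25, 18, 25, 15, 22, 15, 22, 18, 15, 15]
t=14: [30, 42, 5, 37, 14, 49, 14, 42, 49, 37]
t=15: [20, 17, 33, 24, 34, 16, 34, 17, 16, 24]
t=16: [46, 53, 28, 19, 16, 40, 16, 53, 40, 19]
t=17: [15, 15, 31, 46, 43, 26, 43, 15, 26, 46]
t=18: [41, 39, 25, 15, 17, 20, 17, 39, 20, 15]
t=19: [15, 27, 31, 51, 41, 46, 41, 27, 46, 51]
t=20: [25, 22, 25, 15, 17, 15, 17, 22, 15, 15]
t=21: [5, 14, 29, 48, 41, 37, 41, 14, 37, 48]
t=22: [32, 34, 19, 17, 17, 24, 17, 34, 24, 17]
t=23: [28, 16, 46, 41, 53, 20, 53, 16, 20, 41]
t=24: [31, 44, 15, 26, 15, 47, 15, 44, 47, 26]
t=25: [25, 17, 41, 20, 39, 15, 39, 17, 15, 20]
t=26: [31, 41, 15, 46, 27, 51, 27, 41, 51, 46]
t=27: [25, 17, 25, 15, 22, 15, 22, 17, 15, 15]
t=28: [29, 41, 5, 37, 14, 48, 14, 41, 48, 37]
t=29: [19, 17, 32, 24, 34, 17, 34, 17, 17, 24]
t=30: [46, 53, 28, 20, 16, 41, 16, 53, 41, 20]
t=31: [15, 15, 31, 47, 44, 26, 44, 15, 26, 47]
t=32: [41, 39, 25, 15, 17, 20, 17, 39, 20, 15]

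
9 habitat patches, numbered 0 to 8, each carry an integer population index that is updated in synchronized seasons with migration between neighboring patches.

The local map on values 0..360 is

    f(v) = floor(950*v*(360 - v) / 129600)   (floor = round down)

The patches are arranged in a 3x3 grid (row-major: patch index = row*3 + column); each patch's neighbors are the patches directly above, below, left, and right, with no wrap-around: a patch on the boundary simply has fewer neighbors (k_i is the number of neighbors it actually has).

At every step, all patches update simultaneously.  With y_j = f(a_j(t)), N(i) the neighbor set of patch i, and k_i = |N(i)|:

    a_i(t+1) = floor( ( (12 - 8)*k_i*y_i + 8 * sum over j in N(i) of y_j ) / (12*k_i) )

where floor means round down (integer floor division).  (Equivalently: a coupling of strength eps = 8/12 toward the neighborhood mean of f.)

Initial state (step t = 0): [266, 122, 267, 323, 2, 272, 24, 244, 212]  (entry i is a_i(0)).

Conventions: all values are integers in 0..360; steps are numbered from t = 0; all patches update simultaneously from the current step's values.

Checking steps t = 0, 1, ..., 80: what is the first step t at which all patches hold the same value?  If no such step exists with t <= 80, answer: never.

Simulating step by step:
t=0: [266, 122, 267, 323, 2, 272, 24, 244, 212]  (not all equal)
t=1: [160, 152, 189, 83, 115, 150, 117, 134, 203]  (not all equal)
t=2: [211, 227, 232, 200, 210, 226, 199, 217, 228]  (not all equal)
t=3: [228, 224, 219, 232, 227, 221, 231, 227, 222]  (not all equal)
t=4: [220, 222, 224, 218, 221, 224, 218, 221, 223]  (not all equal)
t=5: [225, 224, 223, 225, 224, 223, 225, 224, 223]  (not all equal)
t=6: [222, 222, 223, 222, 222, 223, 222, 222, 223]  (not all equal)
t=7: [224, 223, 223, 224, 223, 223, 224, 223, 223]  (not all equal)
t=8: [223, 223, 223, 223, 223, 223, 223, 223, 223]  (all equal)

Answer: 8
Key observation: Synchronization is absorbing here: once all patches are equal they stay equal, and step 8 is the first all-equal step.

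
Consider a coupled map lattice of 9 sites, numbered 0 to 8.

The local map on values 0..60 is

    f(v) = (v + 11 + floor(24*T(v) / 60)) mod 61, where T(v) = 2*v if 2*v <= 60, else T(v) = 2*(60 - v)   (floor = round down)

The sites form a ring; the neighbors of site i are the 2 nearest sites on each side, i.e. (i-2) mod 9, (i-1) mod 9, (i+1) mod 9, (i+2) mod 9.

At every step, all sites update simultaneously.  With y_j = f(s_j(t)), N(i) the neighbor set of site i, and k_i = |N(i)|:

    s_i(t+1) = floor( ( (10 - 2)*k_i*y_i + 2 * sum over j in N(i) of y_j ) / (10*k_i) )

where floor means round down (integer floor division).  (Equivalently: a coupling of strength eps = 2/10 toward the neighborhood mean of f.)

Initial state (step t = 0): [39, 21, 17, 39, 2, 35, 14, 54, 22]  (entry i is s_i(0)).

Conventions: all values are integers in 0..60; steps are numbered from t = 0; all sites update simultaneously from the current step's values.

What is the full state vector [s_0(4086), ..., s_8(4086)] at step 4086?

Simulating step by step:
t=0: [39, 21, 17, 39, 2, 35, 14, 54, 22]
t=1: [11, 43, 36, 9, 15, 7, 32, 11, 44]
t=2: [26, 8, 9, 25, 33, 23, 8, 27, 8]
t=3: [52, 28, 28, 50, 11, 48, 27, 55, 28]
t=4: [6, 0, 2, 8, 27, 10, 49, 10, 3]
t=5: [20, 12, 17, 25, 50, 29, 12, 26, 16]
t=6: [46, 34, 39, 48, 12, 9, 30, 51, 39]
t=7: [6, 4, 6, 9, 27, 24, 6, 8, 5]
t=8: [21, 18, 23, 29, 53, 49, 24, 25, 20]
t=9: [48, 41, 46, 7, 12, 11, 49, 52, 47]
t=10: [7, 7, 9, 22, 28, 27, 9, 8, 7]
t=11: [23, 24, 26, 45, 8, 52, 26, 26, 23]
t=12: [52, 51, 52, 12, 26, 13, 52, 54, 52]
t=13: [8, 9, 11, 30, 49, 32, 11, 9, 8]
t=14: [25, 25, 27, 6, 9, 6, 27, 25, 25]
t=15: [56, 54, 55, 24, 29, 24, 55, 54, 56]
t=16: [8, 10, 10, 46, 7, 46, 10, 10, 8]
t=17: [25, 27, 27, 10, 22, 10, 27, 27, 25]
t=18: [56, 57, 56, 33, 48, 33, 56, 57, 56]
t=19: [9, 8, 8, 4, 6, 4, 8, 8, 9]
t=20: [26, 24, 24, 18, 21, 18, 24, 24, 26]
t=21: [56, 53, 53, 44, 48, 44, 53, 53, 56]
t=22: [8, 8, 7, 6, 7, 6, 7, 8, 8]
t=23: [24, 24, 23, 21, 22, 21, 23, 24, 24]
t=24: [53, 53, 51, 48, 50, 48, 51, 53, 53]
t=25: [8, 7, 7, 7, 7, 7, 7, 7, 8]
t=26: [24, 23, 23, 23, 23, 23, 23, 23, 24]
t=27: [53, 52, 52, 52, 52, 52, 52, 52, 53]
t=28: [8, 8, 8, 8, 8, 8, 8, 8, 8]
t=29: [25, 25, 25, 25, 25, 25, 25, 25, 25]
t=30: [56, 56, 56, 56, 56, 56, 56, 56, 56]
t=31: [9, 9, 9, 9, 9, 9, 9, 9, 9]
t=32: [27, 27, 27, 27, 27, 27, 27, 27, 27]
t=33: [59, 59, 59, 59, 59, 59, 59, 59, 59]
t=34: [9, 9, 9, 9, 9, 9, 9, 9, 9]

Answer: [59, 59, 59, 59, 59, 59, 59, 59, 59]
Key observation: The state at step 31, [9, 9, 9, 9, 9, 9, 9, 9, 9], reappears at step 34: the system is in a cycle of period 3 from step 31 on.  Therefore the state at step 4086 equals the state at step 31 + ((4086 - 31) mod 3) = 33, which is [59, 59, 59, 59, 59, 59, 59, 59, 59].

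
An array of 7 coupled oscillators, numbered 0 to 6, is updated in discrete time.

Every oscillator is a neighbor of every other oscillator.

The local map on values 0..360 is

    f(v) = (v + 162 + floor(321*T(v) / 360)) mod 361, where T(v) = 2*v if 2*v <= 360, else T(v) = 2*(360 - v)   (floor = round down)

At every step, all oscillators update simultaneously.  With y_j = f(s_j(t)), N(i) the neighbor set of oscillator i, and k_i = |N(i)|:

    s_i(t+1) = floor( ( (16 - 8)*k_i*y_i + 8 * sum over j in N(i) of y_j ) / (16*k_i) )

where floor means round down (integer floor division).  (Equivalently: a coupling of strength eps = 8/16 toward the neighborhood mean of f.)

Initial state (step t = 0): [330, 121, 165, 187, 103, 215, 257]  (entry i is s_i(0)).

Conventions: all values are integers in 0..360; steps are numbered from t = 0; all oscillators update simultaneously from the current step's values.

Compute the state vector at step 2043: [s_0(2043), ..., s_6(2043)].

Simulating step by step:
t=0: [330, 121, 165, 187, 103, 215, 257]
t=1: [199, 180, 231, 246, 159, 237, 223]
t=2: [275, 281, 264, 259, 257, 262, 267]
t=3: [230, 228, 234, 236, 236, 235, 233]
t=4: [260, 261, 259, 259, 259, 259, 259]
t=5: [239, 238, 239, 239, 239, 239, 239]
t=6: [255, 255, 255, 255, 255, 255, 255]
t=7: [243, 243, 243, 243, 243, 243, 243]
t=8: [252, 252, 252, 252, 252, 252, 252]
t=9: [245, 245, 245, 245, 245, 245, 245]
t=10: [251, 251, 251, 251, 251, 251, 251]
t=11: [246, 246, 246, 246, 246, 246, 246]
t=12: [250, 250, 250, 250, 250, 250, 250]
t=13: [247, 247, 247, 247, 247, 247, 247]
t=14: [249, 249, 249, 249, 249, 249, 249]
t=15: [247, 247, 247, 247, 247, 247, 247]

Answer: [247, 247, 247, 247, 247, 247, 247]
Key observation: The state at step 13, [247, 247, 247, 247, 247, 247, 247], reappears at step 15: the system is in a cycle of period 2 from step 13 on.  Therefore the state at step 2043 equals the state at step 13 + ((2043 - 13) mod 2) = 13, which is [247, 247, 247, 247, 247, 247, 247].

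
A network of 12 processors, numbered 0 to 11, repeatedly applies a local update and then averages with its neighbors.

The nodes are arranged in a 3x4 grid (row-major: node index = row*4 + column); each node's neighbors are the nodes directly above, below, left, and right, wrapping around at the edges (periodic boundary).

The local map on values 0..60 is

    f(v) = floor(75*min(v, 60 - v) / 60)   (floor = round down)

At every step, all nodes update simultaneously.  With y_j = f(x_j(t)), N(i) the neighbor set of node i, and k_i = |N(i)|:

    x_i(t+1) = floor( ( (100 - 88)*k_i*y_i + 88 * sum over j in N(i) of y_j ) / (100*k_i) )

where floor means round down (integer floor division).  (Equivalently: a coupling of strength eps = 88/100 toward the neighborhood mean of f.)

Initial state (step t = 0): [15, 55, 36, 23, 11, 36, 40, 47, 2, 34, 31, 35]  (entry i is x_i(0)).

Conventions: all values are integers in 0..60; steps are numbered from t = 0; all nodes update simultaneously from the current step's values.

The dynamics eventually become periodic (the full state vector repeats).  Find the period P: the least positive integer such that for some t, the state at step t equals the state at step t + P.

Simulating step by step:
t=0: [15, 55, 36, 23, 11, 36, 40, 47, 2, 34, 31, 35]
t=1: [12, 24, 24, 24, 16, 20, 27, 23, 20, 20, 30, 21]
t=2: [24, 24, 32, 25, 22, 26, 30, 27, 21, 28, 29, 29]
t=3: [28, 32, 33, 33, 29, 32, 34, 32, 31, 31, 35, 32]
t=4: [35, 34, 32, 34, 35, 34, 33, 34, 35, 34, 33, 33]
t=5: [31, 32, 32, 32, 31, 32, 33, 32, 31, 32, 33, 32]
t=6: [35, 35, 34, 35, 35, 34, 34, 34, 35, 34, 34, 34]
t=7: [31, 31, 31, 31, 31, 31, 32, 31, 31, 31, 32, 31]
t=8: [36, 36, 35, 36, 36, 35, 35, 35, 36, 35, 35, 35]
t=9: [30, 30, 30, 30, 30, 30, 31, 30, 30, 30, 31, 30]
t=10: [37, 37, 36, 37, 37, 36, 36, 36, 37, 36, 36, 36]
t=11: [28, 29, 29, 29, 28, 29, 30, 29, 28, 29, 30, 29]
t=12: [35, 35, 36, 35, 35, 36, 36, 36, 35, 36, 36, 36]
t=13: [31, 30, 30, 30, 30, 30, 30, 30, 30, 30, 30, 30]
t=14: [36, 36, 37, 36, 36, 37, 37, 37, 36, 37, 37, 37]
t=15: [30, 28, 28, 28, 29, 28, 28, 28, 29, 28, 28, 28]
t=16: [35, 35, 35, 35, 35, 35, 35, 35, 35, 35, 35, 35]
t=17: [31, 31, 31, 31, 31, 31, 31, 31, 31, 31, 31, 31]
t=18: [36, 36, 36, 36, 36, 36, 36, 36, 36, 36, 36, 36]
t=19: [30, 30, 30, 30, 30, 30, 30, 30, 30, 30, 30, 30]
t=20: [37, 37, 37, 37, 37, 37, 37, 37, 37, 37, 37, 37]
t=21: [28, 28, 28, 28, 28, 28, 28, 28, 28, 28, 28, 28]
t=22: [35, 35, 35, 35, 35, 35, 35, 35, 35, 35, 35, 35]

Answer: 6
Key observation: The state at step 16, [35, 35, 35, 35, 35, 35, 35, 35, 35, 35, 35, 35], reappears at step 22 — and no state repeats earlier — so the cycle the system enters has period 6.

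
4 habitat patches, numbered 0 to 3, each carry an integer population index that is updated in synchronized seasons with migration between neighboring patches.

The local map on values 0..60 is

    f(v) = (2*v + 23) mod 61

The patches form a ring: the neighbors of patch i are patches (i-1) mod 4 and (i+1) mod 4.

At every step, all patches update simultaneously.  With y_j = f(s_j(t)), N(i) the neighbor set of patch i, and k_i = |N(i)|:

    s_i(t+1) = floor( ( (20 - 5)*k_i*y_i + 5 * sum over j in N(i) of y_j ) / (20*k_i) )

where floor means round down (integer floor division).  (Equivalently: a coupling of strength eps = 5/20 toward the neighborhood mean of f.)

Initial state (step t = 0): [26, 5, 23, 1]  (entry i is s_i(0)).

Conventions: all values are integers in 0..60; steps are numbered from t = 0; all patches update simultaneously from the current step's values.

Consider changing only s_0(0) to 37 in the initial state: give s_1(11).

Simulating step by step:
t=0: [37, 5, 23, 1]
t=1: [34, 30, 13, 24]
t=2: [26, 26, 40, 17]
t=3: [19, 17, 40, 49]
t=4: [14, 48, 46, 50]
t=5: [45, 56, 47, 13]
t=6: [46, 23, 49, 50]
t=7: [41, 20, 46, 15]
t=8: [39, 13, 47, 52]
t=9: [36, 48, 48, 15]
t=10: [39, 55, 57, 51]
t=11: [31, 15, 13, 9]

Answer: s_1(11) = 15
Key observation: This trace re-runs the system from the modified initial state.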